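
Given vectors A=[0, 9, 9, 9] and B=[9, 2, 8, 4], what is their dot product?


Dot product = sum of element-wise products
A[0]*B[0] = 0*9 = 0
A[1]*B[1] = 9*2 = 18
A[2]*B[2] = 9*8 = 72
A[3]*B[3] = 9*4 = 36
Sum = 0 + 18 + 72 + 36 = 126

126


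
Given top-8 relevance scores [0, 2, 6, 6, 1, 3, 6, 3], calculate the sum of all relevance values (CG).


Cumulative Gain = sum of relevance scores
Position 1: rel=0, running sum=0
Position 2: rel=2, running sum=2
Position 3: rel=6, running sum=8
Position 4: rel=6, running sum=14
Position 5: rel=1, running sum=15
Position 6: rel=3, running sum=18
Position 7: rel=6, running sum=24
Position 8: rel=3, running sum=27
CG = 27

27


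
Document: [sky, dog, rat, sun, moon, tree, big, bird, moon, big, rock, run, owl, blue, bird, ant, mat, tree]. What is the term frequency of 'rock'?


Document has 18 words
Scanning for 'rock':
Found at positions: [10]
Count = 1

1


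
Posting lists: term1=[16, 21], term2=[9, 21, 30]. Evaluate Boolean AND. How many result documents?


Boolean AND: find intersection of posting lists
term1 docs: [16, 21]
term2 docs: [9, 21, 30]
Intersection: [21]
|intersection| = 1

1


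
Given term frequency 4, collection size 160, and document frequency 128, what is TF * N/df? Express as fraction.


TF * (N/df)
= 4 * (160/128)
= 4 * 5/4
= 5

5


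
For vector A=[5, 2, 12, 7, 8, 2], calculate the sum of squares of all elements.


|A|^2 = sum of squared components
A[0]^2 = 5^2 = 25
A[1]^2 = 2^2 = 4
A[2]^2 = 12^2 = 144
A[3]^2 = 7^2 = 49
A[4]^2 = 8^2 = 64
A[5]^2 = 2^2 = 4
Sum = 25 + 4 + 144 + 49 + 64 + 4 = 290

290


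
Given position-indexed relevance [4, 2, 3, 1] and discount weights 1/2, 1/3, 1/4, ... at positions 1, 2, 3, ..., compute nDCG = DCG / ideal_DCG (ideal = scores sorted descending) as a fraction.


Position discount weights w_i = 1/(i+1) for i=1..4:
Weights = [1/2, 1/3, 1/4, 1/5]
Actual relevance: [4, 2, 3, 1]
DCG = 4/2 + 2/3 + 3/4 + 1/5 = 217/60
Ideal relevance (sorted desc): [4, 3, 2, 1]
Ideal DCG = 4/2 + 3/3 + 2/4 + 1/5 = 37/10
nDCG = DCG / ideal_DCG = 217/60 / 37/10 = 217/222

217/222


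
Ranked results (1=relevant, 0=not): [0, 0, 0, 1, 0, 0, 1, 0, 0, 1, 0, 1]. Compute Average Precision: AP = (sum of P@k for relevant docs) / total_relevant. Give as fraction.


Computing P@k for each relevant position:
Position 1: not relevant
Position 2: not relevant
Position 3: not relevant
Position 4: relevant, P@4 = 1/4 = 1/4
Position 5: not relevant
Position 6: not relevant
Position 7: relevant, P@7 = 2/7 = 2/7
Position 8: not relevant
Position 9: not relevant
Position 10: relevant, P@10 = 3/10 = 3/10
Position 11: not relevant
Position 12: relevant, P@12 = 4/12 = 1/3
Sum of P@k = 1/4 + 2/7 + 3/10 + 1/3 = 491/420
AP = 491/420 / 4 = 491/1680

491/1680


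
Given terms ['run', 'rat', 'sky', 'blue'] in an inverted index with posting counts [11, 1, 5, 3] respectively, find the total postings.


Summing posting list sizes:
'run': 11 postings
'rat': 1 postings
'sky': 5 postings
'blue': 3 postings
Total = 11 + 1 + 5 + 3 = 20

20


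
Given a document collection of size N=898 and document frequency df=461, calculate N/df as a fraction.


IDF ratio = N / df
= 898 / 461
= 898/461

898/461


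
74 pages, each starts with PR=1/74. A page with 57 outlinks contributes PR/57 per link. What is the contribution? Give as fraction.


Initial PR = 1/74 = 1/74
Outlinks = 57
Contribution per link = PR / outlinks
= 1/74 / 57
= 1/4218

1/4218


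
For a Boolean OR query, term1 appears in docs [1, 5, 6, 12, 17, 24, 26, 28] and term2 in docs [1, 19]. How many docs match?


Boolean OR: find union of posting lists
term1 docs: [1, 5, 6, 12, 17, 24, 26, 28]
term2 docs: [1, 19]
Union: [1, 5, 6, 12, 17, 19, 24, 26, 28]
|union| = 9

9


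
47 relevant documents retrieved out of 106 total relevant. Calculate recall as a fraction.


Recall = retrieved_relevant / total_relevant
= 47 / 106
= 47 / (47 + 59)
= 47/106

47/106


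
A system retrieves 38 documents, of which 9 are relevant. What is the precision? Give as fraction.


Precision = relevant_retrieved / total_retrieved
= 9 / 38
= 9 / (9 + 29)
= 9/38

9/38


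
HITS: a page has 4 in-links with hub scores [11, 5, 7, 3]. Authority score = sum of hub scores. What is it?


Authority = sum of hub scores of in-linkers
In-link 1: hub score = 11
In-link 2: hub score = 5
In-link 3: hub score = 7
In-link 4: hub score = 3
Authority = 11 + 5 + 7 + 3 = 26

26


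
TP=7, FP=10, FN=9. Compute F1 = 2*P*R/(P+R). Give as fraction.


F1 = 2 * P * R / (P + R)
P = TP/(TP+FP) = 7/17 = 7/17
R = TP/(TP+FN) = 7/16 = 7/16
2 * P * R = 2 * 7/17 * 7/16 = 49/136
P + R = 7/17 + 7/16 = 231/272
F1 = 49/136 / 231/272 = 14/33

14/33


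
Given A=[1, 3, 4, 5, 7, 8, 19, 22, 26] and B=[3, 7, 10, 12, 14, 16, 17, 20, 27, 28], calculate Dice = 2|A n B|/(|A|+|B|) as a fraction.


A intersect B = [3, 7]
|A intersect B| = 2
|A| = 9, |B| = 10
Dice = 2*2 / (9+10)
= 4 / 19 = 4/19

4/19


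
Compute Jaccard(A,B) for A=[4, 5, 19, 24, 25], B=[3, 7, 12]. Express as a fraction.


A intersect B = []
|A intersect B| = 0
A union B = [3, 4, 5, 7, 12, 19, 24, 25]
|A union B| = 8
Jaccard = 0/8 = 0

0


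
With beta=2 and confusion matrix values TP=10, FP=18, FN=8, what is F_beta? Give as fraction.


P = TP/(TP+FP) = 10/28 = 5/14
R = TP/(TP+FN) = 10/18 = 5/9
beta^2 = 2^2 = 4
(1 + beta^2) = 5
Numerator = (1+beta^2)*P*R = 125/126
Denominator = beta^2*P + R = 10/7 + 5/9 = 125/63
F_beta = 1/2

1/2


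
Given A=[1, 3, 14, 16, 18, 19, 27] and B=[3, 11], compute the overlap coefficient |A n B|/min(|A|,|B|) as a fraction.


A intersect B = [3]
|A intersect B| = 1
min(|A|, |B|) = min(7, 2) = 2
Overlap = 1 / 2 = 1/2

1/2


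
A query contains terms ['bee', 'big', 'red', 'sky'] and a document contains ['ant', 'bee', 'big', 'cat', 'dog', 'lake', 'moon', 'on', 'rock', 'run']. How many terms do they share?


Query terms: ['bee', 'big', 'red', 'sky']
Document terms: ['ant', 'bee', 'big', 'cat', 'dog', 'lake', 'moon', 'on', 'rock', 'run']
Common terms: ['bee', 'big']
Overlap count = 2

2


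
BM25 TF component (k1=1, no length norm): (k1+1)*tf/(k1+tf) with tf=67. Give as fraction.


BM25 TF component = (k1+1)*tf / (k1+tf)
k1 = 1, tf = 67
Numerator = (1+1)*67 = 134
Denominator = 1 + 67 = 68
= 134/68 = 67/34

67/34


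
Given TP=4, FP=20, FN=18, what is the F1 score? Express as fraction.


F1 = 2 * P * R / (P + R)
P = TP/(TP+FP) = 4/24 = 1/6
R = TP/(TP+FN) = 4/22 = 2/11
2 * P * R = 2 * 1/6 * 2/11 = 2/33
P + R = 1/6 + 2/11 = 23/66
F1 = 2/33 / 23/66 = 4/23

4/23


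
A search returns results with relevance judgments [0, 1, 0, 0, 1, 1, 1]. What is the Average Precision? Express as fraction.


Computing P@k for each relevant position:
Position 1: not relevant
Position 2: relevant, P@2 = 1/2 = 1/2
Position 3: not relevant
Position 4: not relevant
Position 5: relevant, P@5 = 2/5 = 2/5
Position 6: relevant, P@6 = 3/6 = 1/2
Position 7: relevant, P@7 = 4/7 = 4/7
Sum of P@k = 1/2 + 2/5 + 1/2 + 4/7 = 69/35
AP = 69/35 / 4 = 69/140

69/140


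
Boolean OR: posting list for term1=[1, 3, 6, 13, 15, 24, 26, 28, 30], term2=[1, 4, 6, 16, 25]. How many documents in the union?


Boolean OR: find union of posting lists
term1 docs: [1, 3, 6, 13, 15, 24, 26, 28, 30]
term2 docs: [1, 4, 6, 16, 25]
Union: [1, 3, 4, 6, 13, 15, 16, 24, 25, 26, 28, 30]
|union| = 12

12


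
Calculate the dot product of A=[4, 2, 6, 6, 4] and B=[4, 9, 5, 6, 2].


Dot product = sum of element-wise products
A[0]*B[0] = 4*4 = 16
A[1]*B[1] = 2*9 = 18
A[2]*B[2] = 6*5 = 30
A[3]*B[3] = 6*6 = 36
A[4]*B[4] = 4*2 = 8
Sum = 16 + 18 + 30 + 36 + 8 = 108

108


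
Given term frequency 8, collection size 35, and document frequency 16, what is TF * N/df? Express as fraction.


TF * (N/df)
= 8 * (35/16)
= 8 * 35/16
= 35/2

35/2


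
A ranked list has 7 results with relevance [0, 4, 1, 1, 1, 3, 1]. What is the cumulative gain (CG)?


Cumulative Gain = sum of relevance scores
Position 1: rel=0, running sum=0
Position 2: rel=4, running sum=4
Position 3: rel=1, running sum=5
Position 4: rel=1, running sum=6
Position 5: rel=1, running sum=7
Position 6: rel=3, running sum=10
Position 7: rel=1, running sum=11
CG = 11

11


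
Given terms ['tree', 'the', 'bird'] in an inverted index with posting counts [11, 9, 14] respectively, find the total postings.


Summing posting list sizes:
'tree': 11 postings
'the': 9 postings
'bird': 14 postings
Total = 11 + 9 + 14 = 34

34


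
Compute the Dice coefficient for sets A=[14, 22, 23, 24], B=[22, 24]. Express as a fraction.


A intersect B = [22, 24]
|A intersect B| = 2
|A| = 4, |B| = 2
Dice = 2*2 / (4+2)
= 4 / 6 = 2/3

2/3


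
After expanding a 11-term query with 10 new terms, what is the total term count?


Original terms: 11
Expansion terms: 10
Total = 11 + 10 = 21

21


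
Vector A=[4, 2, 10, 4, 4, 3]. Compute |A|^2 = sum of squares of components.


|A|^2 = sum of squared components
A[0]^2 = 4^2 = 16
A[1]^2 = 2^2 = 4
A[2]^2 = 10^2 = 100
A[3]^2 = 4^2 = 16
A[4]^2 = 4^2 = 16
A[5]^2 = 3^2 = 9
Sum = 16 + 4 + 100 + 16 + 16 + 9 = 161

161


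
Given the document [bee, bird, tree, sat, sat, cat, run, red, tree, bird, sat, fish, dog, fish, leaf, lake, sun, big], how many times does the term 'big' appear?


Document has 18 words
Scanning for 'big':
Found at positions: [17]
Count = 1

1


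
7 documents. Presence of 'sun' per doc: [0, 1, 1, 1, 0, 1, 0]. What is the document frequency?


Checking each document for 'sun':
Doc 1: absent
Doc 2: present
Doc 3: present
Doc 4: present
Doc 5: absent
Doc 6: present
Doc 7: absent
df = sum of presences = 0 + 1 + 1 + 1 + 0 + 1 + 0 = 4

4


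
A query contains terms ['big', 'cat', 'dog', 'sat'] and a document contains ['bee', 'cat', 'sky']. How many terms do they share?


Query terms: ['big', 'cat', 'dog', 'sat']
Document terms: ['bee', 'cat', 'sky']
Common terms: ['cat']
Overlap count = 1

1


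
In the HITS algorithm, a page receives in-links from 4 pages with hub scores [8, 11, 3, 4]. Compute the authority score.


Authority = sum of hub scores of in-linkers
In-link 1: hub score = 8
In-link 2: hub score = 11
In-link 3: hub score = 3
In-link 4: hub score = 4
Authority = 8 + 11 + 3 + 4 = 26

26


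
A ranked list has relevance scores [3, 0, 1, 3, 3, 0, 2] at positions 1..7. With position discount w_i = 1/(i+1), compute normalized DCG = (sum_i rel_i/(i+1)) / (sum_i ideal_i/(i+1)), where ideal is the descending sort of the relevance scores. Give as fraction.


Position discount weights w_i = 1/(i+1) for i=1..7:
Weights = [1/2, 1/3, 1/4, 1/5, 1/6, 1/7, 1/8]
Actual relevance: [3, 0, 1, 3, 3, 0, 2]
DCG = 3/2 + 0/3 + 1/4 + 3/5 + 3/6 + 0/7 + 2/8 = 31/10
Ideal relevance (sorted desc): [3, 3, 3, 2, 1, 0, 0]
Ideal DCG = 3/2 + 3/3 + 3/4 + 2/5 + 1/6 + 0/7 + 0/8 = 229/60
nDCG = DCG / ideal_DCG = 31/10 / 229/60 = 186/229

186/229


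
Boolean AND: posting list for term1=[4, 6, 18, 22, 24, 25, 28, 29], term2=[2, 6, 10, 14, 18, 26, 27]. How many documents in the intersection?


Boolean AND: find intersection of posting lists
term1 docs: [4, 6, 18, 22, 24, 25, 28, 29]
term2 docs: [2, 6, 10, 14, 18, 26, 27]
Intersection: [6, 18]
|intersection| = 2

2


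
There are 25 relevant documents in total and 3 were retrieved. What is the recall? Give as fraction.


Recall = retrieved_relevant / total_relevant
= 3 / 25
= 3 / (3 + 22)
= 3/25

3/25


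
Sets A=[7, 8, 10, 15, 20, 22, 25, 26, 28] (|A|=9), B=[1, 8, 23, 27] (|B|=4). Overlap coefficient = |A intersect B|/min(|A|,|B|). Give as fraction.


A intersect B = [8]
|A intersect B| = 1
min(|A|, |B|) = min(9, 4) = 4
Overlap = 1 / 4 = 1/4

1/4


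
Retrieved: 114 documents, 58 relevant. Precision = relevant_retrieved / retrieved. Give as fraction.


Precision = relevant_retrieved / total_retrieved
= 58 / 114
= 58 / (58 + 56)
= 29/57

29/57


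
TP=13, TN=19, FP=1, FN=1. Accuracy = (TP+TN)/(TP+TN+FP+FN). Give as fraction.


Accuracy = (TP + TN) / (TP + TN + FP + FN)
TP + TN = 13 + 19 = 32
Total = 13 + 19 + 1 + 1 = 34
Accuracy = 32 / 34 = 16/17

16/17


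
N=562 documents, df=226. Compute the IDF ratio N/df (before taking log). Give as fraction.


IDF ratio = N / df
= 562 / 226
= 281/113

281/113


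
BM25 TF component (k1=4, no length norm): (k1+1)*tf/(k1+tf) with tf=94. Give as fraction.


BM25 TF component = (k1+1)*tf / (k1+tf)
k1 = 4, tf = 94
Numerator = (4+1)*94 = 470
Denominator = 4 + 94 = 98
= 470/98 = 235/49

235/49


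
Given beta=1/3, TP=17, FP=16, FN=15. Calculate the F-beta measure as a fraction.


P = TP/(TP+FP) = 17/33 = 17/33
R = TP/(TP+FN) = 17/32 = 17/32
beta^2 = 1/3^2 = 1/9
(1 + beta^2) = 10/9
Numerator = (1+beta^2)*P*R = 1445/4752
Denominator = beta^2*P + R = 17/297 + 17/32 = 5593/9504
F_beta = 170/329

170/329


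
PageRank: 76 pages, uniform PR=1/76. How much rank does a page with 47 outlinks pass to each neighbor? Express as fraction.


Initial PR = 1/76 = 1/76
Outlinks = 47
Contribution per link = PR / outlinks
= 1/76 / 47
= 1/3572

1/3572


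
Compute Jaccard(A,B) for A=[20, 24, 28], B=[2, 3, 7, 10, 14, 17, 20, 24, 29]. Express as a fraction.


A intersect B = [20, 24]
|A intersect B| = 2
A union B = [2, 3, 7, 10, 14, 17, 20, 24, 28, 29]
|A union B| = 10
Jaccard = 2/10 = 1/5

1/5


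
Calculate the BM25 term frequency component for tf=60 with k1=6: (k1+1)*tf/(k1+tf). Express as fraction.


BM25 TF component = (k1+1)*tf / (k1+tf)
k1 = 6, tf = 60
Numerator = (6+1)*60 = 420
Denominator = 6 + 60 = 66
= 420/66 = 70/11

70/11


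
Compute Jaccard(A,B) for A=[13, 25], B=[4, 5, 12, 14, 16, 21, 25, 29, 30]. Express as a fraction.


A intersect B = [25]
|A intersect B| = 1
A union B = [4, 5, 12, 13, 14, 16, 21, 25, 29, 30]
|A union B| = 10
Jaccard = 1/10 = 1/10

1/10


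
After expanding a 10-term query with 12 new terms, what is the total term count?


Original terms: 10
Expansion terms: 12
Total = 10 + 12 = 22

22


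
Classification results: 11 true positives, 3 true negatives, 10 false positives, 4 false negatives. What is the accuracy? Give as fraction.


Accuracy = (TP + TN) / (TP + TN + FP + FN)
TP + TN = 11 + 3 = 14
Total = 11 + 3 + 10 + 4 = 28
Accuracy = 14 / 28 = 1/2

1/2


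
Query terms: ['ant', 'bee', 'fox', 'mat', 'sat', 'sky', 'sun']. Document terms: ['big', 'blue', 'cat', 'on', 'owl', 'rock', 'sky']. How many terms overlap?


Query terms: ['ant', 'bee', 'fox', 'mat', 'sat', 'sky', 'sun']
Document terms: ['big', 'blue', 'cat', 'on', 'owl', 'rock', 'sky']
Common terms: ['sky']
Overlap count = 1

1


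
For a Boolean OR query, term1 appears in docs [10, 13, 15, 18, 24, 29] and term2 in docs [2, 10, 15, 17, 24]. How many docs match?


Boolean OR: find union of posting lists
term1 docs: [10, 13, 15, 18, 24, 29]
term2 docs: [2, 10, 15, 17, 24]
Union: [2, 10, 13, 15, 17, 18, 24, 29]
|union| = 8

8


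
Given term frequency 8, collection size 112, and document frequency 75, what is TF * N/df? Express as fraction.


TF * (N/df)
= 8 * (112/75)
= 8 * 112/75
= 896/75

896/75


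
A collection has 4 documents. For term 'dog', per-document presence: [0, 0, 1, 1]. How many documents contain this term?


Checking each document for 'dog':
Doc 1: absent
Doc 2: absent
Doc 3: present
Doc 4: present
df = sum of presences = 0 + 0 + 1 + 1 = 2

2


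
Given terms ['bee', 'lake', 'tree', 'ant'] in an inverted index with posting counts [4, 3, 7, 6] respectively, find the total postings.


Summing posting list sizes:
'bee': 4 postings
'lake': 3 postings
'tree': 7 postings
'ant': 6 postings
Total = 4 + 3 + 7 + 6 = 20

20


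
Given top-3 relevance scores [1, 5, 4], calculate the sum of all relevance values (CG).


Cumulative Gain = sum of relevance scores
Position 1: rel=1, running sum=1
Position 2: rel=5, running sum=6
Position 3: rel=4, running sum=10
CG = 10

10


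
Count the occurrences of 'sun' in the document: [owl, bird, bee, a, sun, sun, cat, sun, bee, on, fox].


Document has 11 words
Scanning for 'sun':
Found at positions: [4, 5, 7]
Count = 3

3


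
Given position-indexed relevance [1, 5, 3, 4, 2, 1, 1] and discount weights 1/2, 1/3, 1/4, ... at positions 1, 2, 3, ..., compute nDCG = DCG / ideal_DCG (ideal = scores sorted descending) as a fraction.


Position discount weights w_i = 1/(i+1) for i=1..7:
Weights = [1/2, 1/3, 1/4, 1/5, 1/6, 1/7, 1/8]
Actual relevance: [1, 5, 3, 4, 2, 1, 1]
DCG = 1/2 + 5/3 + 3/4 + 4/5 + 2/6 + 1/7 + 1/8 = 1209/280
Ideal relevance (sorted desc): [5, 4, 3, 2, 1, 1, 1]
Ideal DCG = 5/2 + 4/3 + 3/4 + 2/5 + 1/6 + 1/7 + 1/8 = 1517/280
nDCG = DCG / ideal_DCG = 1209/280 / 1517/280 = 1209/1517

1209/1517


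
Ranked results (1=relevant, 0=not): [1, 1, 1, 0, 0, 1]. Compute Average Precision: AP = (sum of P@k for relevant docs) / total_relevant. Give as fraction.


Computing P@k for each relevant position:
Position 1: relevant, P@1 = 1/1 = 1
Position 2: relevant, P@2 = 2/2 = 1
Position 3: relevant, P@3 = 3/3 = 1
Position 4: not relevant
Position 5: not relevant
Position 6: relevant, P@6 = 4/6 = 2/3
Sum of P@k = 1 + 1 + 1 + 2/3 = 11/3
AP = 11/3 / 4 = 11/12

11/12


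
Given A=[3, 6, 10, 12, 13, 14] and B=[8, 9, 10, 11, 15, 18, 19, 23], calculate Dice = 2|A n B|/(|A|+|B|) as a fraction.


A intersect B = [10]
|A intersect B| = 1
|A| = 6, |B| = 8
Dice = 2*1 / (6+8)
= 2 / 14 = 1/7

1/7


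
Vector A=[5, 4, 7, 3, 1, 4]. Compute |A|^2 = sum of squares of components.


|A|^2 = sum of squared components
A[0]^2 = 5^2 = 25
A[1]^2 = 4^2 = 16
A[2]^2 = 7^2 = 49
A[3]^2 = 3^2 = 9
A[4]^2 = 1^2 = 1
A[5]^2 = 4^2 = 16
Sum = 25 + 16 + 49 + 9 + 1 + 16 = 116

116


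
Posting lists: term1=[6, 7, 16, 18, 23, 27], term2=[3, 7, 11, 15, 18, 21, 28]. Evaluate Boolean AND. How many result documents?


Boolean AND: find intersection of posting lists
term1 docs: [6, 7, 16, 18, 23, 27]
term2 docs: [3, 7, 11, 15, 18, 21, 28]
Intersection: [7, 18]
|intersection| = 2

2


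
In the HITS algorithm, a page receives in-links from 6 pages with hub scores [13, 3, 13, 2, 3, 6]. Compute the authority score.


Authority = sum of hub scores of in-linkers
In-link 1: hub score = 13
In-link 2: hub score = 3
In-link 3: hub score = 13
In-link 4: hub score = 2
In-link 5: hub score = 3
In-link 6: hub score = 6
Authority = 13 + 3 + 13 + 2 + 3 + 6 = 40

40


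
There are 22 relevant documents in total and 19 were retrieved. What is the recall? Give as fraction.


Recall = retrieved_relevant / total_relevant
= 19 / 22
= 19 / (19 + 3)
= 19/22

19/22


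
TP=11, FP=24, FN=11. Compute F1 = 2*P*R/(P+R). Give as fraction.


F1 = 2 * P * R / (P + R)
P = TP/(TP+FP) = 11/35 = 11/35
R = TP/(TP+FN) = 11/22 = 1/2
2 * P * R = 2 * 11/35 * 1/2 = 11/35
P + R = 11/35 + 1/2 = 57/70
F1 = 11/35 / 57/70 = 22/57

22/57


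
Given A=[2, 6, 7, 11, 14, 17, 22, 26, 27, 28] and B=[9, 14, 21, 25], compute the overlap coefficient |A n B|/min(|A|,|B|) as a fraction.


A intersect B = [14]
|A intersect B| = 1
min(|A|, |B|) = min(10, 4) = 4
Overlap = 1 / 4 = 1/4

1/4


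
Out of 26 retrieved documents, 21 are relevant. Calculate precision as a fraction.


Precision = relevant_retrieved / total_retrieved
= 21 / 26
= 21 / (21 + 5)
= 21/26

21/26


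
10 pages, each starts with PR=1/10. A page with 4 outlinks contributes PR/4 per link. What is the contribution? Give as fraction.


Initial PR = 1/10 = 1/10
Outlinks = 4
Contribution per link = PR / outlinks
= 1/10 / 4
= 1/40

1/40


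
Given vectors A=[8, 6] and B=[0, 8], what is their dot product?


Dot product = sum of element-wise products
A[0]*B[0] = 8*0 = 0
A[1]*B[1] = 6*8 = 48
Sum = 0 + 48 = 48

48


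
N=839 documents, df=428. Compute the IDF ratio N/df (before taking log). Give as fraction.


IDF ratio = N / df
= 839 / 428
= 839/428

839/428


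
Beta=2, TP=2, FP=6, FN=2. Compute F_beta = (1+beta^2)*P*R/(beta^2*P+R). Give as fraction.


P = TP/(TP+FP) = 2/8 = 1/4
R = TP/(TP+FN) = 2/4 = 1/2
beta^2 = 2^2 = 4
(1 + beta^2) = 5
Numerator = (1+beta^2)*P*R = 5/8
Denominator = beta^2*P + R = 1 + 1/2 = 3/2
F_beta = 5/12

5/12


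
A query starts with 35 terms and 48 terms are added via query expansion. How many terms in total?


Original terms: 35
Expansion terms: 48
Total = 35 + 48 = 83

83


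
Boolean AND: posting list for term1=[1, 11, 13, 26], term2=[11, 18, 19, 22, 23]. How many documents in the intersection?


Boolean AND: find intersection of posting lists
term1 docs: [1, 11, 13, 26]
term2 docs: [11, 18, 19, 22, 23]
Intersection: [11]
|intersection| = 1

1


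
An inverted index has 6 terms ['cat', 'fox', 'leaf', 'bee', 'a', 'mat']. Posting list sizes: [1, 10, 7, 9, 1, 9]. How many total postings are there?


Summing posting list sizes:
'cat': 1 postings
'fox': 10 postings
'leaf': 7 postings
'bee': 9 postings
'a': 1 postings
'mat': 9 postings
Total = 1 + 10 + 7 + 9 + 1 + 9 = 37

37


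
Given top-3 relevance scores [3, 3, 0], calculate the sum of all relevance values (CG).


Cumulative Gain = sum of relevance scores
Position 1: rel=3, running sum=3
Position 2: rel=3, running sum=6
Position 3: rel=0, running sum=6
CG = 6

6


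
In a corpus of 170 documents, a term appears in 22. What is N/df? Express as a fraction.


IDF ratio = N / df
= 170 / 22
= 85/11

85/11


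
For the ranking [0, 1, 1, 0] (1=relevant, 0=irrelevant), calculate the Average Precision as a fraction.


Computing P@k for each relevant position:
Position 1: not relevant
Position 2: relevant, P@2 = 1/2 = 1/2
Position 3: relevant, P@3 = 2/3 = 2/3
Position 4: not relevant
Sum of P@k = 1/2 + 2/3 = 7/6
AP = 7/6 / 2 = 7/12

7/12


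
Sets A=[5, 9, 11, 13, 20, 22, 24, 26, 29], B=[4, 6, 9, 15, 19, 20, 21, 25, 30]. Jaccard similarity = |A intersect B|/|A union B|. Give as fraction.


A intersect B = [9, 20]
|A intersect B| = 2
A union B = [4, 5, 6, 9, 11, 13, 15, 19, 20, 21, 22, 24, 25, 26, 29, 30]
|A union B| = 16
Jaccard = 2/16 = 1/8

1/8


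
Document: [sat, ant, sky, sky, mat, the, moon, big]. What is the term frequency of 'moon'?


Document has 8 words
Scanning for 'moon':
Found at positions: [6]
Count = 1

1


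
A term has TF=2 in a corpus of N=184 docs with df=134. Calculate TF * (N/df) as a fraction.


TF * (N/df)
= 2 * (184/134)
= 2 * 92/67
= 184/67

184/67


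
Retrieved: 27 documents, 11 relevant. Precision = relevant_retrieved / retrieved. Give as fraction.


Precision = relevant_retrieved / total_retrieved
= 11 / 27
= 11 / (11 + 16)
= 11/27

11/27


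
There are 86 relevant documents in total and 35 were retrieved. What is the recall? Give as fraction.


Recall = retrieved_relevant / total_relevant
= 35 / 86
= 35 / (35 + 51)
= 35/86

35/86


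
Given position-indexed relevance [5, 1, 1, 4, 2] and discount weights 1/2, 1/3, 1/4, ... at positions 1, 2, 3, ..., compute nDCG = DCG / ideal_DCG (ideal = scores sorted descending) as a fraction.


Position discount weights w_i = 1/(i+1) for i=1..5:
Weights = [1/2, 1/3, 1/4, 1/5, 1/6]
Actual relevance: [5, 1, 1, 4, 2]
DCG = 5/2 + 1/3 + 1/4 + 4/5 + 2/6 = 253/60
Ideal relevance (sorted desc): [5, 4, 2, 1, 1]
Ideal DCG = 5/2 + 4/3 + 2/4 + 1/5 + 1/6 = 47/10
nDCG = DCG / ideal_DCG = 253/60 / 47/10 = 253/282

253/282


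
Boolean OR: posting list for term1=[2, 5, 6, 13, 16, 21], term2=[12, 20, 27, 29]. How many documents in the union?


Boolean OR: find union of posting lists
term1 docs: [2, 5, 6, 13, 16, 21]
term2 docs: [12, 20, 27, 29]
Union: [2, 5, 6, 12, 13, 16, 20, 21, 27, 29]
|union| = 10

10


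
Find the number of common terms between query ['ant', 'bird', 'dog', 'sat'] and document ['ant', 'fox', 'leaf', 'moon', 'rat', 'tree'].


Query terms: ['ant', 'bird', 'dog', 'sat']
Document terms: ['ant', 'fox', 'leaf', 'moon', 'rat', 'tree']
Common terms: ['ant']
Overlap count = 1

1


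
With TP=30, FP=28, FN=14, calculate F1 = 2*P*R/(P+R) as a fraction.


F1 = 2 * P * R / (P + R)
P = TP/(TP+FP) = 30/58 = 15/29
R = TP/(TP+FN) = 30/44 = 15/22
2 * P * R = 2 * 15/29 * 15/22 = 225/319
P + R = 15/29 + 15/22 = 765/638
F1 = 225/319 / 765/638 = 10/17

10/17


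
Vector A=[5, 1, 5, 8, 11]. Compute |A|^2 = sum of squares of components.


|A|^2 = sum of squared components
A[0]^2 = 5^2 = 25
A[1]^2 = 1^2 = 1
A[2]^2 = 5^2 = 25
A[3]^2 = 8^2 = 64
A[4]^2 = 11^2 = 121
Sum = 25 + 1 + 25 + 64 + 121 = 236

236


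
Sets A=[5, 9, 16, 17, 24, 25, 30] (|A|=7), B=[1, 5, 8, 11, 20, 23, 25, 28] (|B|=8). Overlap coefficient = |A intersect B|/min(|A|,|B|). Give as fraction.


A intersect B = [5, 25]
|A intersect B| = 2
min(|A|, |B|) = min(7, 8) = 7
Overlap = 2 / 7 = 2/7

2/7


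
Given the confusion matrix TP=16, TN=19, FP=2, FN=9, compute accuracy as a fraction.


Accuracy = (TP + TN) / (TP + TN + FP + FN)
TP + TN = 16 + 19 = 35
Total = 16 + 19 + 2 + 9 = 46
Accuracy = 35 / 46 = 35/46

35/46


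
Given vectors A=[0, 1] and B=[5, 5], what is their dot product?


Dot product = sum of element-wise products
A[0]*B[0] = 0*5 = 0
A[1]*B[1] = 1*5 = 5
Sum = 0 + 5 = 5

5


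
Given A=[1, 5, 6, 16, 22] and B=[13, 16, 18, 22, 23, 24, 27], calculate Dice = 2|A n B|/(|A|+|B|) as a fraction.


A intersect B = [16, 22]
|A intersect B| = 2
|A| = 5, |B| = 7
Dice = 2*2 / (5+7)
= 4 / 12 = 1/3

1/3


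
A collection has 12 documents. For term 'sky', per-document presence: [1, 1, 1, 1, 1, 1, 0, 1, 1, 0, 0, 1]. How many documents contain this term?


Checking each document for 'sky':
Doc 1: present
Doc 2: present
Doc 3: present
Doc 4: present
Doc 5: present
Doc 6: present
Doc 7: absent
Doc 8: present
Doc 9: present
Doc 10: absent
Doc 11: absent
Doc 12: present
df = sum of presences = 1 + 1 + 1 + 1 + 1 + 1 + 0 + 1 + 1 + 0 + 0 + 1 = 9

9


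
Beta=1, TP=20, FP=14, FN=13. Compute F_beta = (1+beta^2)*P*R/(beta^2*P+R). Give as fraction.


P = TP/(TP+FP) = 20/34 = 10/17
R = TP/(TP+FN) = 20/33 = 20/33
beta^2 = 1^2 = 1
(1 + beta^2) = 2
Numerator = (1+beta^2)*P*R = 400/561
Denominator = beta^2*P + R = 10/17 + 20/33 = 670/561
F_beta = 40/67

40/67


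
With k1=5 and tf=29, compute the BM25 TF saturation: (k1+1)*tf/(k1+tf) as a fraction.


BM25 TF component = (k1+1)*tf / (k1+tf)
k1 = 5, tf = 29
Numerator = (5+1)*29 = 174
Denominator = 5 + 29 = 34
= 174/34 = 87/17

87/17


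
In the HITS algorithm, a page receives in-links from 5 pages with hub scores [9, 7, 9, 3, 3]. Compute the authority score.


Authority = sum of hub scores of in-linkers
In-link 1: hub score = 9
In-link 2: hub score = 7
In-link 3: hub score = 9
In-link 4: hub score = 3
In-link 5: hub score = 3
Authority = 9 + 7 + 9 + 3 + 3 = 31

31


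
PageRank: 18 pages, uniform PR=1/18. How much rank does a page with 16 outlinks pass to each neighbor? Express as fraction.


Initial PR = 1/18 = 1/18
Outlinks = 16
Contribution per link = PR / outlinks
= 1/18 / 16
= 1/288

1/288


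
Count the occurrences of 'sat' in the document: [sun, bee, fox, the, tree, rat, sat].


Document has 7 words
Scanning for 'sat':
Found at positions: [6]
Count = 1

1


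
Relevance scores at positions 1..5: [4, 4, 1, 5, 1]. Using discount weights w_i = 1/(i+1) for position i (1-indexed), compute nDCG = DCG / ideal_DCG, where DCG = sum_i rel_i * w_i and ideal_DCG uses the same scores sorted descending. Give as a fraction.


Position discount weights w_i = 1/(i+1) for i=1..5:
Weights = [1/2, 1/3, 1/4, 1/5, 1/6]
Actual relevance: [4, 4, 1, 5, 1]
DCG = 4/2 + 4/3 + 1/4 + 5/5 + 1/6 = 19/4
Ideal relevance (sorted desc): [5, 4, 4, 1, 1]
Ideal DCG = 5/2 + 4/3 + 4/4 + 1/5 + 1/6 = 26/5
nDCG = DCG / ideal_DCG = 19/4 / 26/5 = 95/104

95/104


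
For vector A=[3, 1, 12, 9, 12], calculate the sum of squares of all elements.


|A|^2 = sum of squared components
A[0]^2 = 3^2 = 9
A[1]^2 = 1^2 = 1
A[2]^2 = 12^2 = 144
A[3]^2 = 9^2 = 81
A[4]^2 = 12^2 = 144
Sum = 9 + 1 + 144 + 81 + 144 = 379

379


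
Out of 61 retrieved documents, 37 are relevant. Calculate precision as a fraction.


Precision = relevant_retrieved / total_retrieved
= 37 / 61
= 37 / (37 + 24)
= 37/61

37/61


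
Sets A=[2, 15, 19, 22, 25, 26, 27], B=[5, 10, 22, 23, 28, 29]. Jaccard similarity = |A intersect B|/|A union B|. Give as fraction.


A intersect B = [22]
|A intersect B| = 1
A union B = [2, 5, 10, 15, 19, 22, 23, 25, 26, 27, 28, 29]
|A union B| = 12
Jaccard = 1/12 = 1/12

1/12


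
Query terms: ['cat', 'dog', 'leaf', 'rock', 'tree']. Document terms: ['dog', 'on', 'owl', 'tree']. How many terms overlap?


Query terms: ['cat', 'dog', 'leaf', 'rock', 'tree']
Document terms: ['dog', 'on', 'owl', 'tree']
Common terms: ['dog', 'tree']
Overlap count = 2

2


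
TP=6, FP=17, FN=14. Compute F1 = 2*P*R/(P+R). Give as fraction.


F1 = 2 * P * R / (P + R)
P = TP/(TP+FP) = 6/23 = 6/23
R = TP/(TP+FN) = 6/20 = 3/10
2 * P * R = 2 * 6/23 * 3/10 = 18/115
P + R = 6/23 + 3/10 = 129/230
F1 = 18/115 / 129/230 = 12/43

12/43


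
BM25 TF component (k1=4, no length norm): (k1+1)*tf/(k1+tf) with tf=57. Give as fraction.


BM25 TF component = (k1+1)*tf / (k1+tf)
k1 = 4, tf = 57
Numerator = (4+1)*57 = 285
Denominator = 4 + 57 = 61
= 285/61 = 285/61

285/61


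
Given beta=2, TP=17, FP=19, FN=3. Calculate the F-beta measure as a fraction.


P = TP/(TP+FP) = 17/36 = 17/36
R = TP/(TP+FN) = 17/20 = 17/20
beta^2 = 2^2 = 4
(1 + beta^2) = 5
Numerator = (1+beta^2)*P*R = 289/144
Denominator = beta^2*P + R = 17/9 + 17/20 = 493/180
F_beta = 85/116

85/116


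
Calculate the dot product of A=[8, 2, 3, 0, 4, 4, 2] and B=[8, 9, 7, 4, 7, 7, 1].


Dot product = sum of element-wise products
A[0]*B[0] = 8*8 = 64
A[1]*B[1] = 2*9 = 18
A[2]*B[2] = 3*7 = 21
A[3]*B[3] = 0*4 = 0
A[4]*B[4] = 4*7 = 28
A[5]*B[5] = 4*7 = 28
A[6]*B[6] = 2*1 = 2
Sum = 64 + 18 + 21 + 0 + 28 + 28 + 2 = 161

161


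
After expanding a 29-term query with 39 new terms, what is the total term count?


Original terms: 29
Expansion terms: 39
Total = 29 + 39 = 68

68


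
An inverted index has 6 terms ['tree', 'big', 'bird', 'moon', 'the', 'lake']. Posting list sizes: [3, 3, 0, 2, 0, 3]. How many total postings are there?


Summing posting list sizes:
'tree': 3 postings
'big': 3 postings
'bird': 0 postings
'moon': 2 postings
'the': 0 postings
'lake': 3 postings
Total = 3 + 3 + 0 + 2 + 0 + 3 = 11

11


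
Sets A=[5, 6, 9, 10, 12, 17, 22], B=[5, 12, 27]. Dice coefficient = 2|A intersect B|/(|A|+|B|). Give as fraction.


A intersect B = [5, 12]
|A intersect B| = 2
|A| = 7, |B| = 3
Dice = 2*2 / (7+3)
= 4 / 10 = 2/5

2/5


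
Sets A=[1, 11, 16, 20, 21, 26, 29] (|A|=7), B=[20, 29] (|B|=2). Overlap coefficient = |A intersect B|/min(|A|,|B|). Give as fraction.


A intersect B = [20, 29]
|A intersect B| = 2
min(|A|, |B|) = min(7, 2) = 2
Overlap = 2 / 2 = 1

1


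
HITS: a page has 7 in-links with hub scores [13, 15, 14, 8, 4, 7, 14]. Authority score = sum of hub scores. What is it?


Authority = sum of hub scores of in-linkers
In-link 1: hub score = 13
In-link 2: hub score = 15
In-link 3: hub score = 14
In-link 4: hub score = 8
In-link 5: hub score = 4
In-link 6: hub score = 7
In-link 7: hub score = 14
Authority = 13 + 15 + 14 + 8 + 4 + 7 + 14 = 75

75


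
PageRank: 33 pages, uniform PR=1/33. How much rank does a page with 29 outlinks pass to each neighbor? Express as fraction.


Initial PR = 1/33 = 1/33
Outlinks = 29
Contribution per link = PR / outlinks
= 1/33 / 29
= 1/957

1/957


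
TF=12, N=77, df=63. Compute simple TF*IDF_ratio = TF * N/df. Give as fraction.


TF * (N/df)
= 12 * (77/63)
= 12 * 11/9
= 44/3

44/3


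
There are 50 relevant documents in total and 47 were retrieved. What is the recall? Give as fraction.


Recall = retrieved_relevant / total_relevant
= 47 / 50
= 47 / (47 + 3)
= 47/50

47/50


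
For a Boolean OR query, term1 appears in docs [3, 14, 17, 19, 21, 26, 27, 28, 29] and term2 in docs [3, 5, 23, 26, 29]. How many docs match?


Boolean OR: find union of posting lists
term1 docs: [3, 14, 17, 19, 21, 26, 27, 28, 29]
term2 docs: [3, 5, 23, 26, 29]
Union: [3, 5, 14, 17, 19, 21, 23, 26, 27, 28, 29]
|union| = 11

11


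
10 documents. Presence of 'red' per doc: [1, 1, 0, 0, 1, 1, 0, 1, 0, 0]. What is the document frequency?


Checking each document for 'red':
Doc 1: present
Doc 2: present
Doc 3: absent
Doc 4: absent
Doc 5: present
Doc 6: present
Doc 7: absent
Doc 8: present
Doc 9: absent
Doc 10: absent
df = sum of presences = 1 + 1 + 0 + 0 + 1 + 1 + 0 + 1 + 0 + 0 = 5

5


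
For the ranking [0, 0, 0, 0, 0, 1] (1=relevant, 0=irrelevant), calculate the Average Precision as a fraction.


Computing P@k for each relevant position:
Position 1: not relevant
Position 2: not relevant
Position 3: not relevant
Position 4: not relevant
Position 5: not relevant
Position 6: relevant, P@6 = 1/6 = 1/6
Sum of P@k = 1/6 = 1/6
AP = 1/6 / 1 = 1/6

1/6


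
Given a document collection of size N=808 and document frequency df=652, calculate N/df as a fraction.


IDF ratio = N / df
= 808 / 652
= 202/163

202/163


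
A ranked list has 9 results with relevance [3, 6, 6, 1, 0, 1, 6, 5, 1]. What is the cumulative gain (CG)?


Cumulative Gain = sum of relevance scores
Position 1: rel=3, running sum=3
Position 2: rel=6, running sum=9
Position 3: rel=6, running sum=15
Position 4: rel=1, running sum=16
Position 5: rel=0, running sum=16
Position 6: rel=1, running sum=17
Position 7: rel=6, running sum=23
Position 8: rel=5, running sum=28
Position 9: rel=1, running sum=29
CG = 29

29


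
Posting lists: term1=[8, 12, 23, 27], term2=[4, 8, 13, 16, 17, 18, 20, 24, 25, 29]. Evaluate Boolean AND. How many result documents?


Boolean AND: find intersection of posting lists
term1 docs: [8, 12, 23, 27]
term2 docs: [4, 8, 13, 16, 17, 18, 20, 24, 25, 29]
Intersection: [8]
|intersection| = 1

1


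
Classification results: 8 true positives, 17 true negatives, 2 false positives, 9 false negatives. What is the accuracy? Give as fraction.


Accuracy = (TP + TN) / (TP + TN + FP + FN)
TP + TN = 8 + 17 = 25
Total = 8 + 17 + 2 + 9 = 36
Accuracy = 25 / 36 = 25/36

25/36


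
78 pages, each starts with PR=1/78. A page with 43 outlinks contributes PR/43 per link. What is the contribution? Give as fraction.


Initial PR = 1/78 = 1/78
Outlinks = 43
Contribution per link = PR / outlinks
= 1/78 / 43
= 1/3354

1/3354


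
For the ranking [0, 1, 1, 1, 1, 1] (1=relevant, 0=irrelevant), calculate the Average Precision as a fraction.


Computing P@k for each relevant position:
Position 1: not relevant
Position 2: relevant, P@2 = 1/2 = 1/2
Position 3: relevant, P@3 = 2/3 = 2/3
Position 4: relevant, P@4 = 3/4 = 3/4
Position 5: relevant, P@5 = 4/5 = 4/5
Position 6: relevant, P@6 = 5/6 = 5/6
Sum of P@k = 1/2 + 2/3 + 3/4 + 4/5 + 5/6 = 71/20
AP = 71/20 / 5 = 71/100

71/100


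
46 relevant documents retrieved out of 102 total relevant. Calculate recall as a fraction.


Recall = retrieved_relevant / total_relevant
= 46 / 102
= 46 / (46 + 56)
= 23/51

23/51


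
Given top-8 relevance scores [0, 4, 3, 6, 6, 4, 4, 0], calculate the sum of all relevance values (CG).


Cumulative Gain = sum of relevance scores
Position 1: rel=0, running sum=0
Position 2: rel=4, running sum=4
Position 3: rel=3, running sum=7
Position 4: rel=6, running sum=13
Position 5: rel=6, running sum=19
Position 6: rel=4, running sum=23
Position 7: rel=4, running sum=27
Position 8: rel=0, running sum=27
CG = 27

27


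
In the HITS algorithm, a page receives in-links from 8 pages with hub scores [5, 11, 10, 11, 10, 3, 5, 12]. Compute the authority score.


Authority = sum of hub scores of in-linkers
In-link 1: hub score = 5
In-link 2: hub score = 11
In-link 3: hub score = 10
In-link 4: hub score = 11
In-link 5: hub score = 10
In-link 6: hub score = 3
In-link 7: hub score = 5
In-link 8: hub score = 12
Authority = 5 + 11 + 10 + 11 + 10 + 3 + 5 + 12 = 67

67


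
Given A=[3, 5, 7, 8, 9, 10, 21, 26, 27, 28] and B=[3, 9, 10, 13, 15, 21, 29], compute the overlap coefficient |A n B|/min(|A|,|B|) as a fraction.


A intersect B = [3, 9, 10, 21]
|A intersect B| = 4
min(|A|, |B|) = min(10, 7) = 7
Overlap = 4 / 7 = 4/7

4/7


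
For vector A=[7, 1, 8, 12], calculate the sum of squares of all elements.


|A|^2 = sum of squared components
A[0]^2 = 7^2 = 49
A[1]^2 = 1^2 = 1
A[2]^2 = 8^2 = 64
A[3]^2 = 12^2 = 144
Sum = 49 + 1 + 64 + 144 = 258

258


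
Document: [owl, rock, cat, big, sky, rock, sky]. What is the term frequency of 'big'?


Document has 7 words
Scanning for 'big':
Found at positions: [3]
Count = 1

1


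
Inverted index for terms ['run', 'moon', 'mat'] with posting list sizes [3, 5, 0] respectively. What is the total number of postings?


Summing posting list sizes:
'run': 3 postings
'moon': 5 postings
'mat': 0 postings
Total = 3 + 5 + 0 = 8

8


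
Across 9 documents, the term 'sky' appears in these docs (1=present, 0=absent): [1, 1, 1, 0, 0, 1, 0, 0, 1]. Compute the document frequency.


Checking each document for 'sky':
Doc 1: present
Doc 2: present
Doc 3: present
Doc 4: absent
Doc 5: absent
Doc 6: present
Doc 7: absent
Doc 8: absent
Doc 9: present
df = sum of presences = 1 + 1 + 1 + 0 + 0 + 1 + 0 + 0 + 1 = 5

5


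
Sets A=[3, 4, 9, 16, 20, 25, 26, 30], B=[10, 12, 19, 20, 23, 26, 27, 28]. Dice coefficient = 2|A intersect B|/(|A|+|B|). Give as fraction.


A intersect B = [20, 26]
|A intersect B| = 2
|A| = 8, |B| = 8
Dice = 2*2 / (8+8)
= 4 / 16 = 1/4

1/4


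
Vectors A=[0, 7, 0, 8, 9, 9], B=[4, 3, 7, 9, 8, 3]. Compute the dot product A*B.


Dot product = sum of element-wise products
A[0]*B[0] = 0*4 = 0
A[1]*B[1] = 7*3 = 21
A[2]*B[2] = 0*7 = 0
A[3]*B[3] = 8*9 = 72
A[4]*B[4] = 9*8 = 72
A[5]*B[5] = 9*3 = 27
Sum = 0 + 21 + 0 + 72 + 72 + 27 = 192

192


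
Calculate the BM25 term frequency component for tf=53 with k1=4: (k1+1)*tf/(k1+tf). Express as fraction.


BM25 TF component = (k1+1)*tf / (k1+tf)
k1 = 4, tf = 53
Numerator = (4+1)*53 = 265
Denominator = 4 + 53 = 57
= 265/57 = 265/57

265/57


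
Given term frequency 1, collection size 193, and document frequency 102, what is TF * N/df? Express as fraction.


TF * (N/df)
= 1 * (193/102)
= 1 * 193/102
= 193/102

193/102


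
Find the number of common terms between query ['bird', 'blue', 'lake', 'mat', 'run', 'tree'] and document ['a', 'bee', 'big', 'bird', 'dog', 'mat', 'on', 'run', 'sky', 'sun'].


Query terms: ['bird', 'blue', 'lake', 'mat', 'run', 'tree']
Document terms: ['a', 'bee', 'big', 'bird', 'dog', 'mat', 'on', 'run', 'sky', 'sun']
Common terms: ['bird', 'mat', 'run']
Overlap count = 3

3


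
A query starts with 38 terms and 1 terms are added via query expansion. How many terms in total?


Original terms: 38
Expansion terms: 1
Total = 38 + 1 = 39

39


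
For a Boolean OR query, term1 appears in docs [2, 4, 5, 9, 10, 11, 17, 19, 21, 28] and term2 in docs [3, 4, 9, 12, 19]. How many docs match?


Boolean OR: find union of posting lists
term1 docs: [2, 4, 5, 9, 10, 11, 17, 19, 21, 28]
term2 docs: [3, 4, 9, 12, 19]
Union: [2, 3, 4, 5, 9, 10, 11, 12, 17, 19, 21, 28]
|union| = 12

12


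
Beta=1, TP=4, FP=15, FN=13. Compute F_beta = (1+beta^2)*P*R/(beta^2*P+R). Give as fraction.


P = TP/(TP+FP) = 4/19 = 4/19
R = TP/(TP+FN) = 4/17 = 4/17
beta^2 = 1^2 = 1
(1 + beta^2) = 2
Numerator = (1+beta^2)*P*R = 32/323
Denominator = beta^2*P + R = 4/19 + 4/17 = 144/323
F_beta = 2/9

2/9


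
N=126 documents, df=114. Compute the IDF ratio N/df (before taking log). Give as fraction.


IDF ratio = N / df
= 126 / 114
= 21/19

21/19


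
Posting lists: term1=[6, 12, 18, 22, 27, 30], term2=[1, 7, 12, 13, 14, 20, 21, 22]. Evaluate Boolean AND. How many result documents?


Boolean AND: find intersection of posting lists
term1 docs: [6, 12, 18, 22, 27, 30]
term2 docs: [1, 7, 12, 13, 14, 20, 21, 22]
Intersection: [12, 22]
|intersection| = 2

2


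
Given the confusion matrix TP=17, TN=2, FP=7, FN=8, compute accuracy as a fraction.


Accuracy = (TP + TN) / (TP + TN + FP + FN)
TP + TN = 17 + 2 = 19
Total = 17 + 2 + 7 + 8 = 34
Accuracy = 19 / 34 = 19/34

19/34
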